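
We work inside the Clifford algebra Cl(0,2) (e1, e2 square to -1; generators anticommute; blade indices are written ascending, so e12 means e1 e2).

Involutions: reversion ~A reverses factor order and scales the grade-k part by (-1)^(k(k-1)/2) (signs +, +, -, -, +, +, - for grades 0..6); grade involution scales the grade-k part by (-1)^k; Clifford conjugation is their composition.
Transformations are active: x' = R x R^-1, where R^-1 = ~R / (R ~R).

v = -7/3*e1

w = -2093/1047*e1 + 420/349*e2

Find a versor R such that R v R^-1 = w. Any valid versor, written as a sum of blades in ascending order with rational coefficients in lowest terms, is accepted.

Key observation: q(v) = q(w) = -49/9 (sandwiches preserve the norm), so R = v + w = -1512/349*e1 + 420/349*e2 works whenever it is invertible — the component of v along it is kept and (v - w)/2 reverses, sending v to w.
Answer: -1512/349*e1 + 420/349*e2


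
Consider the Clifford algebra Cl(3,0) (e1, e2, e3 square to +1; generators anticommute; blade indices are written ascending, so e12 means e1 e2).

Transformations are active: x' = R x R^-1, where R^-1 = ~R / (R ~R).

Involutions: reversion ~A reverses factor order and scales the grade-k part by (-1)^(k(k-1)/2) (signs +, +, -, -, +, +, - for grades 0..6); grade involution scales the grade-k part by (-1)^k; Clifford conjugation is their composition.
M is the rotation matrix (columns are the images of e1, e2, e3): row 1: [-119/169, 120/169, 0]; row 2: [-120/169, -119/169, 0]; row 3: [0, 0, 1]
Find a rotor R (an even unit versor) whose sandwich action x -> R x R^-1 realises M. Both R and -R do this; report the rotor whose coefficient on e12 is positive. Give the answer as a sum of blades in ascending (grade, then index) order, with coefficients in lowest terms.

Method: write R = a + b12*e12 + b13*e13 + b23*e23 with a^2 + b12^2 + b13^2 + b23^2 = 1 (so R^-1 = ~R). Expanding the columns R e_j ~R gives tr M = 4a^2 - 1 and, from the antisymmetric part, M21 - M12 = -4a*b12, M13 - M31 = 4a*b13, M32 - M23 = -4a*b23.
Here tr M = -69/169, so a^2 = (1 + tr M)/4 = 25/169 and a = ±5/13. Taking a = 5/13: M21 - M12 = -240/169, M13 - M31 = 0, M32 - M23 = 0, giving b12 = 12/13, b13 = 0, b23 = 0, i.e. R = 5/13 + 12/13*e12.
Its e12 coefficient is already positive.
Answer: 5/13 + 12/13*e12. Uniqueness: Spin(3) -> SO(3) maps R and -R to the same rotation of trace -69/169; fixing the sign of the e12 coefficient removes the ambiguity.


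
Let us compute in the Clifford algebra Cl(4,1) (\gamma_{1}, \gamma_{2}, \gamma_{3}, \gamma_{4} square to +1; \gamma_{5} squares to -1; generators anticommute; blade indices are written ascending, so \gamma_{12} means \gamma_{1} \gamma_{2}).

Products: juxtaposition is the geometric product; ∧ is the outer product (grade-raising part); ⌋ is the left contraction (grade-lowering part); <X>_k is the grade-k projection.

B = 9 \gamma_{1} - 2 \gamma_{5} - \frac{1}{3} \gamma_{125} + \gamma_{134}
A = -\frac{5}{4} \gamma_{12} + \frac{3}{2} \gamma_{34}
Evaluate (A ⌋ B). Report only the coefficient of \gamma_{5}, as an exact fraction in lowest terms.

step 1: -\frac{3}{2} \gamma_{1} - \frac{5}{12} \gamma_{5}
Answer: -\frac{5}{12}


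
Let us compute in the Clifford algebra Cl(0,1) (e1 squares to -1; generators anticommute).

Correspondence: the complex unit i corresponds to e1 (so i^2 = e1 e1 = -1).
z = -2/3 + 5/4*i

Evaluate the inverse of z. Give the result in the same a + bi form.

In blades: z = -2/3 + 5/4*e1.
With qbar = -2/3 - 5/4*e1 (scalar fixed, mapped units negated), z qbar = 289/144 (the sum of squared coefficients), so z^-1 = qbar / (289/144) = -96/289 - 180/289*e1; translating back:
Answer: -96/289 - 180/289*i


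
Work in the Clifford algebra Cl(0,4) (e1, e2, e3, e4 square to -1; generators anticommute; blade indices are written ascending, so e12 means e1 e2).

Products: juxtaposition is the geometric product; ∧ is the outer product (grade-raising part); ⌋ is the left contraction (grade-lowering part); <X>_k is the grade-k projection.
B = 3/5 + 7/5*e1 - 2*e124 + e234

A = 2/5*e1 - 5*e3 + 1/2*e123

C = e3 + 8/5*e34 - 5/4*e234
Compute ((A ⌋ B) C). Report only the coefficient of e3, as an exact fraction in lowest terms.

step 1: -14/25 - 21/5*e24
step 2: 469/100*e3 - 168/25*e23 - 112/125*e34 + 49/10*e234
Answer: 469/100


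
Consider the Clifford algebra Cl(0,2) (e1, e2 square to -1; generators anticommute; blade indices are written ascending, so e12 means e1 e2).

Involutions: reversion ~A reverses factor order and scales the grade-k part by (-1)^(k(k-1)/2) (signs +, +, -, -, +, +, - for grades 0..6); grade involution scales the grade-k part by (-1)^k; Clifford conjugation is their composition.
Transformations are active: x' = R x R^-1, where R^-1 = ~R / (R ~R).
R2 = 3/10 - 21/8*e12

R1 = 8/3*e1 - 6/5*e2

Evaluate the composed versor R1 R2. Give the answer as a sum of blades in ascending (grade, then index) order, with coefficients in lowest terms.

Distribute over the terms of R1 (each basis-blade product reordered to ascending indices, repeated generators contracted through their squares):
(8/3*e1) R2 = 4/5*e1 + 7*e2
(-6/5*e2) R2 = 63/20*e1 - 9/25*e2
Summing the partial products and collecting blades:
Answer: 79/20*e1 + 166/25*e2


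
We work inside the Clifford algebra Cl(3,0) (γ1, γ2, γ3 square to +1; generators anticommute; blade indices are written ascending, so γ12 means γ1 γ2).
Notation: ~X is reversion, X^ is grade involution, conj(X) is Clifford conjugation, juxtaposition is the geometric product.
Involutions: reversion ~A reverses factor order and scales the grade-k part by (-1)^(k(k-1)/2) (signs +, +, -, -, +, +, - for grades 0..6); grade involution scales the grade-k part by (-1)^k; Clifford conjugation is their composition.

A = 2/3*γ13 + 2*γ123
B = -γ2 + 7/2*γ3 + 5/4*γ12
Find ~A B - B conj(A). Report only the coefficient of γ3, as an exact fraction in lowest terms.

first term: -7/3*γ1 + 5/2*γ3 - 7*γ12 - 2*γ13 - 5/6*γ23 - 2/3*γ123
second term: 7/3*γ1 - 5/2*γ3 + 7*γ12 + 2*γ13 + 5/6*γ23 - 2/3*γ123
Answer: 5


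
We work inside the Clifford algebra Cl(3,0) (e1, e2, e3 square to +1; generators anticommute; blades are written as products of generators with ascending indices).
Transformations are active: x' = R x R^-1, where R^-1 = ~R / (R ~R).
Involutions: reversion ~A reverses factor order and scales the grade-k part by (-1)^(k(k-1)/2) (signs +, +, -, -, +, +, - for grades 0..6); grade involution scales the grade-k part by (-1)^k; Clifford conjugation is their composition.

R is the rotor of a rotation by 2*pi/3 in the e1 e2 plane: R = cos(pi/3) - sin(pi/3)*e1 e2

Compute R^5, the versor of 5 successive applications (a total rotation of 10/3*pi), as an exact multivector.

Half-angle bookkeeping: 5 applications in e1 e2 add up to rotor phase 5*pi/3 = 5*pi/3, so R^5 = cos(5*pi/3) - sin(5*pi/3)*e1 e2.
cos(5*pi/3) = 1/2 and sin(5*pi/3) = -sqrt(3)/2, so R^5 = 1/2 + sqrt(3)/2*e1 e2. The net rotation is 4/3*pi (after discarding 1 full turn, each of which contributes a factor -1 to the rotor); the rotor keeps the half-angle phase exactly.
Answer: 1/2 + sqrt(3)/2*e1 e2


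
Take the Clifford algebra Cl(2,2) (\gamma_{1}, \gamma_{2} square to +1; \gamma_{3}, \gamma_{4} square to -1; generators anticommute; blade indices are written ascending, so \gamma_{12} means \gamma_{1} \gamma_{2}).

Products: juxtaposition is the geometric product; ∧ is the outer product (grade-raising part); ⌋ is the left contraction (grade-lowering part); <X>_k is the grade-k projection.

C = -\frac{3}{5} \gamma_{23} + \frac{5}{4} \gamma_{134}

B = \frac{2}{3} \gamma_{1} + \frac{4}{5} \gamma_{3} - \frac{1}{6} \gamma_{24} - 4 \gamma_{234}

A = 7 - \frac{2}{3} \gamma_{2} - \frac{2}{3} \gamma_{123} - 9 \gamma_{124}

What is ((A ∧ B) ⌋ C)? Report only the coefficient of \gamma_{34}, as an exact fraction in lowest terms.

step 1: \frac{14}{3} \gamma_{1} + \frac{28}{5} \gamma_{3} + \frac{4}{9} \gamma_{12} - \frac{8}{15} \gamma_{23} - \frac{7}{6} \gamma_{24} - 28 \gamma_{234} + \frac{36}{5} \gamma_{1234}
step 2: \frac{8}{25} - \frac{84}{25} \gamma_{2} + 7 \gamma_{14} + \frac{35}{6} \gamma_{34}
Answer: \frac{35}{6}


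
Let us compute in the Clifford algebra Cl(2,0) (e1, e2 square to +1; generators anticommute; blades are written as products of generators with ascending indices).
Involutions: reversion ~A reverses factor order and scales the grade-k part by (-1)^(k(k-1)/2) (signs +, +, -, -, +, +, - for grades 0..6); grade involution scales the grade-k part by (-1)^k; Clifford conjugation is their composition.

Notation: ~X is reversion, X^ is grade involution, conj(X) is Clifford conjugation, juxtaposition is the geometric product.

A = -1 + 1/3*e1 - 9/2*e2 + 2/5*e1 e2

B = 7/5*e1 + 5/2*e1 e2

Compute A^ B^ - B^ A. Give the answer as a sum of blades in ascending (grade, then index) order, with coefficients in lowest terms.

first term: -8/15 - 197/20*e1 - 41/150*e2 + 19/5*e1 e2
second term: -22/15 - 197/20*e1 - 209/150*e2 + 19/5*e1 e2
Answer: 14/15 + 28/25*e2


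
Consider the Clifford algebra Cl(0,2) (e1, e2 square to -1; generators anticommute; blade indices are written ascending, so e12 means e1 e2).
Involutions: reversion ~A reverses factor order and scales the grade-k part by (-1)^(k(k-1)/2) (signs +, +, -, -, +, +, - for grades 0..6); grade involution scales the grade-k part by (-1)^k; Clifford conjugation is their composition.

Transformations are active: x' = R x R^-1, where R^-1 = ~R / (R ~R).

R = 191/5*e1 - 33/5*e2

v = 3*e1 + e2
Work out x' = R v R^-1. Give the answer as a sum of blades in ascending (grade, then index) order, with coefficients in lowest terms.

~R = 191/5*e1 - 33/5*e2, and R ~R = -7514/5, so R^-1 = ~R / (-7514/5).
R v = -108 + 58*e12
Answer: 9357/3757*e1 - 7321/3757*e2


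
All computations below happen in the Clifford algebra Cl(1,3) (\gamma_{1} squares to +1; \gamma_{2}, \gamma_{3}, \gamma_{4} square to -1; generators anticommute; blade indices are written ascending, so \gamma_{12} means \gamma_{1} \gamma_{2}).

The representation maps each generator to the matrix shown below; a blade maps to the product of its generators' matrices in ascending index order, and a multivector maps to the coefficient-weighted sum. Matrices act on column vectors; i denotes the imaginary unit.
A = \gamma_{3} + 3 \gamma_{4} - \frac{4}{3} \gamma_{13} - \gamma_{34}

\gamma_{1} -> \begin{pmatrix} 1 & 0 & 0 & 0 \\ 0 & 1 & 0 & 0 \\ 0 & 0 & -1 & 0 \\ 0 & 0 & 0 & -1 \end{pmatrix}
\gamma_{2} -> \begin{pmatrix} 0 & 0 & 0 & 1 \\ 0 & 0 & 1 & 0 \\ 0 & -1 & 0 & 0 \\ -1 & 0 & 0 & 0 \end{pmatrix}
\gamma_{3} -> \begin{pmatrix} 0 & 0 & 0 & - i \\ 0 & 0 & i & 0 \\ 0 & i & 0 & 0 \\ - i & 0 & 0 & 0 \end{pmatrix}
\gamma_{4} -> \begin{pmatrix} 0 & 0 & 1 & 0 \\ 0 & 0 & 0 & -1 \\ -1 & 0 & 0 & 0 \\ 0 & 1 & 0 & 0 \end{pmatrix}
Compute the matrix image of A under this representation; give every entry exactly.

Bivector images (products of the table entries): rho(\gamma_{13}) = rho(\gamma_{1})rho(\gamma_{3}) = \begin{pmatrix} 0 & 0 & 0 & - i \\ 0 & 0 & i & 0 \\ 0 & - i & 0 & 0 \\ i & 0 & 0 & 0 \end{pmatrix}; rho(\gamma_{34}) = rho(\gamma_{3})rho(\gamma_{4}) = \begin{pmatrix} 0 & - i & 0 & 0 \\ - i & 0 & 0 & 0 \\ 0 & 0 & 0 & - i \\ 0 & 0 & - i & 0 \end{pmatrix}.
M = (1)*rho(\gamma_{3}) + (3)*rho(\gamma_{4}) + (-\frac{4}{3})*rho(\gamma_{13}) + (-1)*rho(\gamma_{34}), summed entrywise:
Answer: \begin{pmatrix} 0 & i & 3 & \frac{i}{3} \\ i & 0 & - \frac{i}{3} & -3 \\ -3 & \frac{7 i}{3} & 0 & i \\ - \frac{7 i}{3} & 3 & i & 0 \end{pmatrix}


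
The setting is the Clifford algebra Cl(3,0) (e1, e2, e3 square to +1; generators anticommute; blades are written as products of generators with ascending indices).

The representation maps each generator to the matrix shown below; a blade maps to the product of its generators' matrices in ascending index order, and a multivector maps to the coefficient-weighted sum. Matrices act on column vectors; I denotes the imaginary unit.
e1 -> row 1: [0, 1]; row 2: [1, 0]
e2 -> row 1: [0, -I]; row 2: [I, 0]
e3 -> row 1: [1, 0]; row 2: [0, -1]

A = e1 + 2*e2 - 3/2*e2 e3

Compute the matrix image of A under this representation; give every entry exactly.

Bivector images (products of the table entries): rho(e2 e3) = rho(e2)rho(e3) = row 1: [0, I]; row 2: [I, 0].
M = (1)*rho(e1) + (2)*rho(e2) + (-3/2)*rho(e2 e3), summed entrywise:
Answer: row 1: [0, 1 - 7*I/2]; row 2: [1 + I/2, 0]


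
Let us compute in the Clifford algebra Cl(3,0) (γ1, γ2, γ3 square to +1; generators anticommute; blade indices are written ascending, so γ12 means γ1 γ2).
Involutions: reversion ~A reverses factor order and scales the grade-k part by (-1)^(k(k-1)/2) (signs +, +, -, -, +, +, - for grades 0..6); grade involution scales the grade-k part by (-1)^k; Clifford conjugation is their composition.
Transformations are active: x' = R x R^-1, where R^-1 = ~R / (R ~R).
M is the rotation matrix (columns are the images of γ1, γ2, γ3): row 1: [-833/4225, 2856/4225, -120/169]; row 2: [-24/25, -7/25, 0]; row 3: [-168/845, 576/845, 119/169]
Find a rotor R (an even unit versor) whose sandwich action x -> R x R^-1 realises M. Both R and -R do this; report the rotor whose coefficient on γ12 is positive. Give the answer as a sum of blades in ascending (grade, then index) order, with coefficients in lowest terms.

Method: write R = a + b12*γ12 + b13*γ13 + b23*γ23 with a^2 + b12^2 + b13^2 + b23^2 = 1 (so R^-1 = ~R). Expanding the columns R e_j ~R gives tr M = 4a^2 - 1 and, from the antisymmetric part, M21 - M12 = -4a*b12, M13 - M31 = 4a*b13, M32 - M23 = -4a*b23.
Here tr M = 959/4225, so a^2 = (1 + tr M)/4 = 1296/4225 and a = ±36/65. Taking a = 36/65: M21 - M12 = -6912/4225, M13 - M31 = -432/845, M32 - M23 = 576/845, giving b12 = 48/65, b13 = -3/13, b23 = -4/13, i.e. R = 36/65 + 48/65*γ12 - 3/13*γ13 - 4/13*γ23.
Its γ12 coefficient is already positive.
Answer: 36/65 + 48/65*γ12 - 3/13*γ13 - 4/13*γ23. Why the constraint matters: R and -R act identically through the sandwich — M has trace 959/4225 either way — so only the sign condition on γ12 picks one of the two preimages.


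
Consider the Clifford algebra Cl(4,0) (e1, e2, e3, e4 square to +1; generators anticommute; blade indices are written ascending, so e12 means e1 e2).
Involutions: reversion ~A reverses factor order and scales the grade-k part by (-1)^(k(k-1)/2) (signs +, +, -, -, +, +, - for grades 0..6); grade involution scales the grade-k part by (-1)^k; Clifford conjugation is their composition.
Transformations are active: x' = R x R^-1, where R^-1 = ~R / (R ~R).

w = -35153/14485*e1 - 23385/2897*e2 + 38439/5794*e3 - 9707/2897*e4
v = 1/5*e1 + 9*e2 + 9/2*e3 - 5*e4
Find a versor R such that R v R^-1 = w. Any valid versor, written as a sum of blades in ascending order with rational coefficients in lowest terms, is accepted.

The midline construction: v and w both square to 12629/100, so reflecting in their sum -32256/14485*e1 + 2688/2897*e2 + 32256/2897*e3 - 24192/2897*e4 exchanges them.
Answer: -32256/14485*e1 + 2688/2897*e2 + 32256/2897*e3 - 24192/2897*e4


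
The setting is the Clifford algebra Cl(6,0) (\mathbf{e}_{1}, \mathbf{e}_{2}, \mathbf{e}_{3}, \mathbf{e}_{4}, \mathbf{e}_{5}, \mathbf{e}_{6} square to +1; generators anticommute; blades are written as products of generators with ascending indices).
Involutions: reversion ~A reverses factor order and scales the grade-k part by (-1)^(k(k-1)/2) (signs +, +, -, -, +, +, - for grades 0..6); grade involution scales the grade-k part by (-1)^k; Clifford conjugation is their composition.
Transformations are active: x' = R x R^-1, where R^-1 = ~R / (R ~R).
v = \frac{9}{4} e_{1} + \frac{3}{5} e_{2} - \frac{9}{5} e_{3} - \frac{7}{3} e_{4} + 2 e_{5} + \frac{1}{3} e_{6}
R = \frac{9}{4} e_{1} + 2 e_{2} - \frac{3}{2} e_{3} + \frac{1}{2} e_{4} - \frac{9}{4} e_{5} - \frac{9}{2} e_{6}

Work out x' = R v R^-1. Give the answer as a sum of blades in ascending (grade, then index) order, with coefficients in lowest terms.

~R = \frac{9}{4} e_{1} + 2 e_{2} - \frac{3}{2} e_{3} + \frac{1}{2} e_{4} - \frac{9}{4} e_{5} - \frac{9}{2} e_{6}, and R ~R = \frac{295}{8}, so R^-1 = ~R / (\frac{295}{8}).
R v = \frac{431}{240} - \frac{63}{20} e_{1} e_{2} - \frac{27}{40} e_{1} e_{3} - \frac{51}{8} e_{1} e_{4} + \frac{153}{16} e_{1} e_{5} + \frac{87}{8} e_{1} e_{6} - \frac{27}{10} e_{2} e_{3} - \frac{149}{30} e_{2} e_{4} + \frac{107}{20} e_{2} e_{5} + \frac{101}{30} e_{2} e_{6} + \frac{22}{5} e_{3} e_{4} - \frac{141}{20} e_{3} e_{5} - \frac{43}{5} e_{3} e_{6} - \frac{17}{4} e_{4} e_{5} - \frac{31}{3} e_{4} e_{6} + \frac{33}{4} e_{5} e_{6}
Answer: -\frac{5991}{2950} e_{1} - \frac{1793}{4425} e_{2} + \frac{4879}{2950} e_{3} + \frac{7027}{2950} e_{4} - \frac{13093}{5900} e_{5} - \frac{6829}{8850} e_{6}


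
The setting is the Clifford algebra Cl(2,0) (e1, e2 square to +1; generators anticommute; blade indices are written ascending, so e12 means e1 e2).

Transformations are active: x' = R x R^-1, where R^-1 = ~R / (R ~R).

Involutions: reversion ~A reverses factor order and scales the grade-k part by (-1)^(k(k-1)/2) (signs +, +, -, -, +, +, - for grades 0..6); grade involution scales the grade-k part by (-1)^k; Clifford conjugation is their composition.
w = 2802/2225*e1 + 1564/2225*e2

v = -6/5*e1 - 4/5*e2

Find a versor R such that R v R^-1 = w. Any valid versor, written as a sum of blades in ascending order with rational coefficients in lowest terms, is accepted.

Take R = v + w = 132/2225*e1 - 216/2225*e2. Because q(v) = q(w) = 52/25, conjugation by R sends v exactly to w.
Answer: 132/2225*e1 - 216/2225*e2


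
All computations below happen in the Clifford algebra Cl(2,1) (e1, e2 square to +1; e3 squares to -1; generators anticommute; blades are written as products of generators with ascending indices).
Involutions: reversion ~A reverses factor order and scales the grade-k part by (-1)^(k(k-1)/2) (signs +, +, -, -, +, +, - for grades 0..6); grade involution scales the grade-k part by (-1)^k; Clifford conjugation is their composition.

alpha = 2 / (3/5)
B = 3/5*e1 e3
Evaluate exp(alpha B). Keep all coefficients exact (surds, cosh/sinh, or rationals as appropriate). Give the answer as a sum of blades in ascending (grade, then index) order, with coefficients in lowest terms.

B^2 = (3/5)^2*(e1 e3)^2 = 9/25*(+1) = 9/25 (a basis 2-blade squares to minus the product of its generators' squares).
B^2 = 9/25 — a positive square means the series sums to a boost: l = 3/5, alpha*l = 2, so exp(alpha B) = cosh(2) + (sinh(2)/(3/5))*B = cosh(2) + (5*sinh(2)/3)*B.
Answer: cosh(2) + sinh(2)*e1 e3


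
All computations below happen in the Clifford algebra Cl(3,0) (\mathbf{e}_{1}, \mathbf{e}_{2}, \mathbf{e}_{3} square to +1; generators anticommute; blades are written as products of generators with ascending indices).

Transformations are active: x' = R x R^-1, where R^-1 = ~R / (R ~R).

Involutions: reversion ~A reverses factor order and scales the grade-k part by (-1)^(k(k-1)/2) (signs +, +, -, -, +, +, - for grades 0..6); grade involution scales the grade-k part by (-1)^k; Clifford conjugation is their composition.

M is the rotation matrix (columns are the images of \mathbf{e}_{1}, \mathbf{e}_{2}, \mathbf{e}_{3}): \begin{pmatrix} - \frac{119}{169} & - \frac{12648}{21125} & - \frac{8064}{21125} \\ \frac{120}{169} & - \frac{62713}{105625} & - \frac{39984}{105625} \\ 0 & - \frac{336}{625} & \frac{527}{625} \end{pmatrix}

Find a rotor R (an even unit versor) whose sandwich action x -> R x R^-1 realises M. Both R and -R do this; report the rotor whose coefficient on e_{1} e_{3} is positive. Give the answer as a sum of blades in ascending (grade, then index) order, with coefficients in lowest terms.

Method: write R = a + b12*e_{1} e_{2} + b13*e_{1} e_{3} + b23*e_{2} e_{3} with a^2 + b12^2 + b13^2 + b23^2 = 1 (so R^-1 = ~R). Expanding the columns R e_j ~R gives tr M = 4a^2 - 1 and, from the antisymmetric part, M21 - M12 = -4a*b12, M13 - M31 = 4a*b13, M32 - M23 = -4a*b23.
Here tr M = -\frac{1921}{4225}, so a^2 = (1 + tr M)/4 = \frac{576}{4225} and a = ±\frac{24}{65}. Taking a = \frac{24}{65}: M21 - M12 = \frac{27648}{21125}, M13 - M31 = -\frac{8064}{21125}, M32 - M23 = -\frac{672}{4225}, giving b12 = -\frac{288}{325}, b13 = -\frac{84}{325}, b23 = \frac{7}{65}, i.e. R = \frac{24}{65} - \frac{288}{325} e_{1} e_{2} - \frac{84}{325} e_{1} e_{3} + \frac{7}{65} e_{2} e_{3}.
Its e_{1} e_{3} coefficient is negative, so report the other preimage -R.
Answer: -\frac{24}{65} + \frac{288}{325} e_{1} e_{2} + \frac{84}{325} e_{1} e_{3} - \frac{7}{65} e_{2} e_{3}. Uniqueness: Spin(3) -> SO(3) maps R and -R to the same rotation of trace -\frac{1921}{4225}; fixing the sign of the e_{1} e_{3} coefficient removes the ambiguity.


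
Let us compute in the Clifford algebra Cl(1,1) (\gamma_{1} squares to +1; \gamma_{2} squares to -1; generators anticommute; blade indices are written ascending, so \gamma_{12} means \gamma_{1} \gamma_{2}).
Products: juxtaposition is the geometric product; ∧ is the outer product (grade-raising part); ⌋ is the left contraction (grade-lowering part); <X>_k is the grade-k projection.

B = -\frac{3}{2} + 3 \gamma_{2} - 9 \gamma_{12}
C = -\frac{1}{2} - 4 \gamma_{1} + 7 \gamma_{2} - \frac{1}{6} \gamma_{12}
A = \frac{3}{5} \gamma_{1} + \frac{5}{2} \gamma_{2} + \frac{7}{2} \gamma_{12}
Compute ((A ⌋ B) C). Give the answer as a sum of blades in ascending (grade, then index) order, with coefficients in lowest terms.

step 1: -39 - \frac{45}{2} \gamma_{1} - \frac{27}{5} \gamma_{2}
step 2: \frac{1473}{10} + \frac{3363}{20} \gamma_{1} - \frac{5331}{20} \gamma_{2} - \frac{863}{5} \gamma_{12}
Answer: \frac{1473}{10} + \frac{3363}{20} \gamma_{1} - \frac{5331}{20} \gamma_{2} - \frac{863}{5} \gamma_{12}


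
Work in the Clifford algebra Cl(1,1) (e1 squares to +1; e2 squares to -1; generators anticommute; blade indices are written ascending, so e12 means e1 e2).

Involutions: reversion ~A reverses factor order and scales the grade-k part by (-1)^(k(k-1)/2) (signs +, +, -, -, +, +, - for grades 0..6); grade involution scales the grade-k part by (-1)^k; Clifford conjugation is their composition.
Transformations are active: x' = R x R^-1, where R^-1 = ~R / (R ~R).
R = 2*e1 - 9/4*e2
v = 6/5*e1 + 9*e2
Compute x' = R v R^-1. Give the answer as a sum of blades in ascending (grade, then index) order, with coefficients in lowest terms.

~R = 2*e1 - 9/4*e2, and R ~R = -17/16, so R^-1 = ~R / (-17/16).
R v = 453/20 + 207/10*e12
Answer: -1470/17*e1 + 7389/85*e2


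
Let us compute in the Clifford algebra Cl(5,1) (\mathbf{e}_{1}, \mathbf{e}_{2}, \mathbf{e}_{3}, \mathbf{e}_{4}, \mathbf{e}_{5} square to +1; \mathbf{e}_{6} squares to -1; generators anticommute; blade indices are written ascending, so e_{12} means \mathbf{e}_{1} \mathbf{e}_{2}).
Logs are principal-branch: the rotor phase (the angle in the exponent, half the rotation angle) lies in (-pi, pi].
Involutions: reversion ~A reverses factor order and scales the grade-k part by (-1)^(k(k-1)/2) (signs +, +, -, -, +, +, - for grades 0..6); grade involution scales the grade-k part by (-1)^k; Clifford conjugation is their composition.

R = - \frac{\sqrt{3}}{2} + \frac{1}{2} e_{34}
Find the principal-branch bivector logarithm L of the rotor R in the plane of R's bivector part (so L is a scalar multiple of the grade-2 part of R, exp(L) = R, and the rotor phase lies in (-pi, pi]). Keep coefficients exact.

The scalar part of R is - \frac{\sqrt{3}}{2}, which fixes the principal-branch rotor phase; the unit plane is then the bivector part divided by the sine of that phase, and L is that plane scaled by the phase.
Concretely: cos(phase) = - \frac{\sqrt{3}}{2} gives phase = ±\frac{5 \pi}{6}, and since phase/sin(phase) is even the sign is immaterial: L = (phase/sin(phase)) * <R>_2 = (\frac{5 \pi}{3}) * <R>_2.
Answer: \frac{5 \pi}{6} e_{34}


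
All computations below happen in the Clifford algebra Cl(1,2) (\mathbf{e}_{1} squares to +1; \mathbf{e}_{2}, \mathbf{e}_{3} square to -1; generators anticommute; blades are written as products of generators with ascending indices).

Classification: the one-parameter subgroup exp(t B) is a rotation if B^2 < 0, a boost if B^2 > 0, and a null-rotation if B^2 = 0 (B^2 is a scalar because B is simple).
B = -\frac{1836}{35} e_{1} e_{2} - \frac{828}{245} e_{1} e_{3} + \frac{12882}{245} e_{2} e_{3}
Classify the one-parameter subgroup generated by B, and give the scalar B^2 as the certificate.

B^2 term by term: the squares give (-\frac{1836}{35})^2*(e_{1} e_{2})^2 + (-\frac{828}{245})^2*(e_{1} e_{3})^2 + (\frac{12882}{245})^2*(e_{2} e_{3})^2 = \frac{3370896}{1225}*(+1) + \frac{685584}{60025}*(+1) + \frac{165945924}{60025}*(-1) = -\frac{36}{25} (each basis 2-blade squares to minus the product of its generators' squares); cross terms between blades sharing an index anticommute and cancel. So B^2 = -\frac{36}{25}.
Answer: rotation, certificate B^2 = -\frac{36}{25}. No conjugation can change B^2 = -\frac{36}{25}; the sign gives the class.


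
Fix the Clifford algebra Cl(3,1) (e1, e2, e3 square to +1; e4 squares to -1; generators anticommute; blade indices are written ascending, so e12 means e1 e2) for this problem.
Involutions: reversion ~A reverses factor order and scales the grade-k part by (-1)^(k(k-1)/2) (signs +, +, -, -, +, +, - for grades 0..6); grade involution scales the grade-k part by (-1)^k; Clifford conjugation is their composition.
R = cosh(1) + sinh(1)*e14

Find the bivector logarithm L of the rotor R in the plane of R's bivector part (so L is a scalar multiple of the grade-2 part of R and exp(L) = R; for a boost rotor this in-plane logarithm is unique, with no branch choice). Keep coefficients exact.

The scalar part of R is cosh(1), giving the rapidity magnitude (cosh is even); the bivector part supplies orientation, its quotient by sinh of the rapidity is the plane, and L = rapidity * plane — unique in that plane, since flipping both signs leaves L unchanged.
Concretely: cosh(rapidity) = cosh(1) gives rapidity = ±1, and since rapidity/sinh(rapidity) is even the sign is immaterial: L = (rapidity/sinh(rapidity)) * <R>_2 = (1/sinh(1)) * <R>_2.
Answer: e14


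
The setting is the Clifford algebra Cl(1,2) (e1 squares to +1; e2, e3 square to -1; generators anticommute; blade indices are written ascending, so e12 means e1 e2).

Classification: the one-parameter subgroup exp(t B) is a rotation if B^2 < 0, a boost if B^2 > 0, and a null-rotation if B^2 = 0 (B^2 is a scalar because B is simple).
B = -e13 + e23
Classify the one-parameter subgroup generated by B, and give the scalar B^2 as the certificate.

B^2 term by term: the squares give (-1)^2*(e13)^2 + (1)^2*(e23)^2 = 1*(+1) + 1*(-1) = 0 (each basis 2-blade squares to minus the product of its generators' squares); cross terms between blades sharing an index anticommute and cancel. So B^2 = 0.
Answer: null-rotation, certificate B^2 = 0. Check the certificate: B^2 = 0, and that sign is decisive whatever form B takes.


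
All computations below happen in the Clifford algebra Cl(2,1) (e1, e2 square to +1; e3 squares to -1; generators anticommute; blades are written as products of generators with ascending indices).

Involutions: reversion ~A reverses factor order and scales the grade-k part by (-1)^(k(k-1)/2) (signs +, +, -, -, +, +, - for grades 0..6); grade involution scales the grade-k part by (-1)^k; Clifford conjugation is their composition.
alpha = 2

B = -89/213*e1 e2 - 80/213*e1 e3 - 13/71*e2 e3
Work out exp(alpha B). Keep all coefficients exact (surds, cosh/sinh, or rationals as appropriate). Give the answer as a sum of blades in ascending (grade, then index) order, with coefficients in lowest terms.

B^2 term by term: the squares give (-89/213)^2*(e1 e2)^2 + (-80/213)^2*(e1 e3)^2 + (-13/71)^2*(e2 e3)^2 = 7921/45369*(-1) + 6400/45369*(+1) + 169/5041*(+1) = 0 (each basis 2-blade squares to minus the product of its generators' squares); cross terms between blades sharing an index anticommute and cancel. So B^2 = 0.
B^2 = 0, so the series closes: exp(alpha B) = 1 + alpha B (parabolic case).
Answer: 1 - 178/213*e1 e2 - 160/213*e1 e3 - 26/71*e2 e3


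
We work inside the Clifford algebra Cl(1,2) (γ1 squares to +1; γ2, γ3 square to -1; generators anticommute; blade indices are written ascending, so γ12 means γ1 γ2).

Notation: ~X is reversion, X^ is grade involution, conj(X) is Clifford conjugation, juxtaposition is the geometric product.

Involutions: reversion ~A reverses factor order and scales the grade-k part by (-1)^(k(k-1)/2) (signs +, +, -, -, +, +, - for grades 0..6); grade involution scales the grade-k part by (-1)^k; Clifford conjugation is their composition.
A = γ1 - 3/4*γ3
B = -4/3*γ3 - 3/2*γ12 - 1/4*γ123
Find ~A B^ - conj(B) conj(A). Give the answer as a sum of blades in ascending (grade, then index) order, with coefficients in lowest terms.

first term: 1 - 3/2*γ2 + 3/16*γ12 + 4/3*γ13 + 1/4*γ23 + 9/8*γ123
second term: -1 + 3/2*γ2 + 3/16*γ12 + 4/3*γ13 + 1/4*γ23 + 9/8*γ123
Answer: 2 - 3*γ2


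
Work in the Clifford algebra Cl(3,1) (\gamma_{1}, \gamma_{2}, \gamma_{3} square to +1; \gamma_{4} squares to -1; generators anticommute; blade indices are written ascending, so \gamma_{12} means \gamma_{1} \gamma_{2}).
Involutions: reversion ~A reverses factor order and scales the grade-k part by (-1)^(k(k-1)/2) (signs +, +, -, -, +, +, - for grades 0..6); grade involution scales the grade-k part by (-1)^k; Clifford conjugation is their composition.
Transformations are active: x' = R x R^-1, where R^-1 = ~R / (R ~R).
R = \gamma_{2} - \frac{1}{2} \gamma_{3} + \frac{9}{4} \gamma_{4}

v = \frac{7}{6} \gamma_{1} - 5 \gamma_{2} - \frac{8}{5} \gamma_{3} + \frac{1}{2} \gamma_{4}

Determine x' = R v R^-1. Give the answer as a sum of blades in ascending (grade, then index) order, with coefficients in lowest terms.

~R = \gamma_{2} - \frac{1}{2} \gamma_{3} + \frac{9}{4} \gamma_{4}, and R ~R = -\frac{61}{16}, so R^-1 = ~R / (-\frac{61}{16}).
R v = -\frac{213}{40} - \frac{7}{6} \gamma_{12} + \frac{7}{12} \gamma_{13} - \frac{21}{8} \gamma_{14} - \frac{41}{10} \gamma_{23} + \frac{47}{4} \gamma_{24} + \frac{67}{20} \gamma_{34}
Answer: -\frac{7}{6} \gamma_{1} + \frac{2377}{305} \gamma_{2} + \frac{62}{305} \gamma_{3} + \frac{3529}{610} \gamma_{4}


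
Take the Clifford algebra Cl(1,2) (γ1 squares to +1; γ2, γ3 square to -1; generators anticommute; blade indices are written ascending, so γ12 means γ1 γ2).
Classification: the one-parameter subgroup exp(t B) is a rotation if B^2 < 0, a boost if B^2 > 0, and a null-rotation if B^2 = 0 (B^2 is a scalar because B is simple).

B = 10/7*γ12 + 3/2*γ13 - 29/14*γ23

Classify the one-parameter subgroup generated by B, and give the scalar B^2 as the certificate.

B^2 term by term: the squares give (10/7)^2*(γ12)^2 + (3/2)^2*(γ13)^2 + (-29/14)^2*(γ23)^2 = 100/49*(+1) + 9/4*(+1) + 841/196*(-1) = 0 (each basis 2-blade squares to minus the product of its generators' squares); cross terms between blades sharing an index anticommute and cancel. So B^2 = 0.
Answer: null-rotation, certificate B^2 = 0. Key observation: B^2 = 0 is a conjugation invariant, so its sign decides the class regardless of the surface form of B.


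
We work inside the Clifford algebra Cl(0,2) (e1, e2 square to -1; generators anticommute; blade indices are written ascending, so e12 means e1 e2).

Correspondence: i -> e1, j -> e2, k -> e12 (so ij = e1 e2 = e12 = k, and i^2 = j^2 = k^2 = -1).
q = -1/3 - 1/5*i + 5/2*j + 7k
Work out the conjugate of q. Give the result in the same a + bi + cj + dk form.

In blades: q = -1/3 - 1/5*e1 + 5/2*e2 + 7*e12.
Conjugation here is Clifford conjugation: the scalar is fixed and the grade-1 and grade-2 blades all flip sign, giving -1/3 + 1/5*e1 - 5/2*e2 - 7*e12; translating back:
Answer: -1/3 + 1/5*i - 5/2*j - 7k


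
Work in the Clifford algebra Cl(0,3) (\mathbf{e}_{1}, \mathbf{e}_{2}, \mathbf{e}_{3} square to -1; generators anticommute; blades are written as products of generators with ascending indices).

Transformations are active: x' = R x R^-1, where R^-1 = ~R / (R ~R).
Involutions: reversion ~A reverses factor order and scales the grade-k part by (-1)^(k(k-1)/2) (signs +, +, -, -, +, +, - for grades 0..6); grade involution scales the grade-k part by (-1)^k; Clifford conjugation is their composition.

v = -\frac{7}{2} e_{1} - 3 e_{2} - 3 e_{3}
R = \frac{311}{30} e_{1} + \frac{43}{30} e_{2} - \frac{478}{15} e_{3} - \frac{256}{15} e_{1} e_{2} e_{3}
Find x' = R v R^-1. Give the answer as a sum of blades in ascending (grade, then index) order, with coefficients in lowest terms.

~R = \frac{311}{30} e_{1} + \frac{43}{30} e_{2} - \frac{478}{15} e_{3} + \frac{256}{15} e_{1} e_{2} e_{3}, and R ~R = -\frac{25493}{18}, so R^-1 = ~R / (-\frac{25493}{18}).
R v = -\frac{3301}{60} - \frac{4637}{60} e_{1} e_{2} - \frac{2743}{30} e_{1} e_{3} - \frac{4789}{30} e_{2} e_{3}
Answer: \frac{11679}{25493} e_{1} + \frac{5113}{962} e_{2} - \frac{34119}{25493} e_{3}


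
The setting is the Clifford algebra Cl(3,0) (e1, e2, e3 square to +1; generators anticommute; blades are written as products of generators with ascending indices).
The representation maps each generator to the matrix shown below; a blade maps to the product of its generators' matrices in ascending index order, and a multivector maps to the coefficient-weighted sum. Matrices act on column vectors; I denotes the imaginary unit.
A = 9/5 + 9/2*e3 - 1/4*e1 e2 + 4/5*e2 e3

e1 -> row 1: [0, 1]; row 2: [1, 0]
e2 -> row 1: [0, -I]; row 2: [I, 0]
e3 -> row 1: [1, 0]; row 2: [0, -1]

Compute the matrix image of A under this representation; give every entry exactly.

Bivector images (products of the table entries): rho(e1 e2) = rho(e1)rho(e2) = row 1: [I, 0]; row 2: [0, -I]; rho(e2 e3) = rho(e2)rho(e3) = row 1: [0, I]; row 2: [I, 0].
M = (9/5)*1 + (9/2)*rho(e3) + (-1/4)*rho(e1 e2) + (4/5)*rho(e2 e3), summed entrywise (1 is the identity matrix):
Answer: row 1: [63/10 - I/4, 4*I/5]; row 2: [4*I/5, -27/10 + I/4]


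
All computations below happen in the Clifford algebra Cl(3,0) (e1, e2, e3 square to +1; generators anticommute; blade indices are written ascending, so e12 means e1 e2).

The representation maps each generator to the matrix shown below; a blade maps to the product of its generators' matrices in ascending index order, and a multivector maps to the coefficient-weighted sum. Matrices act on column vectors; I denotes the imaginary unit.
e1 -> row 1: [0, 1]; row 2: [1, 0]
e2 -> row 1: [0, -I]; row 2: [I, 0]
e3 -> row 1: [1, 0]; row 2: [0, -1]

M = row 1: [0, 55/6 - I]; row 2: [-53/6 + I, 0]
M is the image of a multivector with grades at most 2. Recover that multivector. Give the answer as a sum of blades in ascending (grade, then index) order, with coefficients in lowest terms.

Method: 1, rho(e1), rho(e2), rho(e3) form a trace-orthogonal basis of the 2x2 complex matrices (tr(X Y) = 2 if X = Y, else 0), so M = m0*1 + m1*rho(e1) + m2*rho(e2) + m3*rho(e3) with m0 = tr(M)/2 = 0, m1 = tr(M rho(e1))/2 = 1/6, m2 = tr(M rho(e2))/2 = 1 + 9*I, m3 = tr(M rho(e3))/2 = 0.
Multiplying table entries, the bivector images are rho(e12) = I*rho(e3), rho(e13) = -I*rho(e2), rho(e23) = I*rho(e1); with real blade coefficients the real parts of m0..m3 are the coefficients of 1, e1, e2, e3 and the imaginary parts give the bivectors (e23: Im m1, e13: -Im m2, e12: Im m3).
Answer: 1/6*e1 + e2 - 9*e13


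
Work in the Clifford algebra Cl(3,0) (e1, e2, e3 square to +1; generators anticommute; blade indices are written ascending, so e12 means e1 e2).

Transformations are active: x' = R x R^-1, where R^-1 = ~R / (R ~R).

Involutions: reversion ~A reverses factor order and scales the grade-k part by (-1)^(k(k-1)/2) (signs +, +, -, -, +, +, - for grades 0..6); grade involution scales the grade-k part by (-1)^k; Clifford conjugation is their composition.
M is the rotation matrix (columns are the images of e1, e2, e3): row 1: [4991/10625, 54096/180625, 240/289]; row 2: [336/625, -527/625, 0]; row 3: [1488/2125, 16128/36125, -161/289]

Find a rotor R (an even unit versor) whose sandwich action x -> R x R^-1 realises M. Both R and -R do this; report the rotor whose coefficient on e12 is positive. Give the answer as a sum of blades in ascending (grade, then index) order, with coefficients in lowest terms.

Method: write R = a + b12*e12 + b13*e13 + b23*e23 with a^2 + b12^2 + b13^2 + b23^2 = 1 (so R^-1 = ~R). Expanding the columns R e_j ~R gives tr M = 4a^2 - 1 and, from the antisymmetric part, M21 - M12 = -4a*b12, M13 - M31 = 4a*b13, M32 - M23 = -4a*b23.
Here tr M = -168081/180625, so a^2 = (1 + tr M)/4 = 3136/180625 and a = ±56/425. Taking a = 56/425: M21 - M12 = 43008/180625, M13 - M31 = 4704/36125, M32 - M23 = 16128/36125, giving b12 = -192/425, b13 = 21/85, b23 = -72/85, i.e. R = 56/425 - 192/425*e12 + 21/85*e13 - 72/85*e23.
Its e12 coefficient is negative, so report the other preimage -R.
Answer: -56/425 + 192/425*e12 - 21/85*e13 + 72/85*e23. Why the constraint matters: R and -R act identically through the sandwich — M has trace -168081/180625 either way — so only the sign condition on e12 picks one of the two preimages.


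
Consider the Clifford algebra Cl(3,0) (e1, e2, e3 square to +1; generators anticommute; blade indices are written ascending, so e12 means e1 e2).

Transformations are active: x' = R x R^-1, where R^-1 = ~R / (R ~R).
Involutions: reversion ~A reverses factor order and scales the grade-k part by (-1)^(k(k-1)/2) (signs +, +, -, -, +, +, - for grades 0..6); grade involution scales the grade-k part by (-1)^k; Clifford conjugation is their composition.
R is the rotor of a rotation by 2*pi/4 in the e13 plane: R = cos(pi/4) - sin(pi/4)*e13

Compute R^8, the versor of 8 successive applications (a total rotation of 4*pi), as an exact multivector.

Rotor phase runs at HALF the rotation angle; powers of one rotor simply add phase, so after 8 steps in e13 the phase is 8*pi/4 = 2*pi and R^8 = cos(2*pi) - sin(2*pi)*e13.
cos(2*pi) = 1 and sin(2*pi) = 0, so R^8 = 1. The total rotation 4*pi is 2 full turns, so every vector returns to itself, yet the rotor is +1, back on the identity sheet (an even number of 2*pi turns).
Answer: 1


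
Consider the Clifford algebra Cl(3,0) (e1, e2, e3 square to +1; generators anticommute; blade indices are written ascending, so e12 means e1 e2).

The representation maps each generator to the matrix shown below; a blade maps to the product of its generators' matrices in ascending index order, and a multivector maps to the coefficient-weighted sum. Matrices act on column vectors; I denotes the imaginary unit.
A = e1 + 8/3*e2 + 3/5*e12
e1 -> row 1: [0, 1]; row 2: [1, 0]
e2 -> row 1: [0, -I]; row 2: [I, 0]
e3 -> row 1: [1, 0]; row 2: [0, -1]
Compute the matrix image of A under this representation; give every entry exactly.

Bivector images (products of the table entries): rho(e12) = rho(e1)rho(e2) = row 1: [I, 0]; row 2: [0, -I].
M = (1)*rho(e1) + (8/3)*rho(e2) + (3/5)*rho(e12), summed entrywise:
Answer: row 1: [3*I/5, 1 - 8*I/3]; row 2: [1 + 8*I/3, -3*I/5]


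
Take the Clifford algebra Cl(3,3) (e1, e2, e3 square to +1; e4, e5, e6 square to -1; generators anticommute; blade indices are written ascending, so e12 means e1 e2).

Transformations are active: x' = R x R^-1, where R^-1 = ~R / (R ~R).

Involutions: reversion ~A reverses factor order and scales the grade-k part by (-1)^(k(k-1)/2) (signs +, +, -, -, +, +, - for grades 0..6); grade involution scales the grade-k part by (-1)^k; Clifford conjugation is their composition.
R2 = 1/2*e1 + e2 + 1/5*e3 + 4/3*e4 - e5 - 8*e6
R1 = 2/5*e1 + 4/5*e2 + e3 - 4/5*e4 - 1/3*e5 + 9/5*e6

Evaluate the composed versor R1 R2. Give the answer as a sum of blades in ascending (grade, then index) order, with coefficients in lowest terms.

Distribute over the terms of R1 (each basis-blade product reordered to ascending indices, repeated generators contracted through their squares):
(2/5*e1) R2 = 1/5 + 2/5*e12 + 2/25*e13 + 8/15*e14 - 2/5*e15 - 16/5*e16
(4/5*e2) R2 = 4/5 - 2/5*e12 + 4/25*e23 + 16/15*e24 - 4/5*e25 - 32/5*e26
(e3) R2 = 1/5 - 1/2*e13 - e23 + 4/3*e34 - e35 - 8*e36
(-4/5*e4) R2 = 16/15 + 2/5*e14 + 4/5*e24 + 4/25*e34 + 4/5*e45 + 32/5*e46
(-1/3*e5) R2 = -1/3 + 1/6*e15 + 1/3*e25 + 1/15*e35 + 4/9*e45 + 8/3*e56
(9/5*e6) R2 = 72/5 - 9/10*e16 - 9/5*e26 - 9/25*e36 - 12/5*e46 + 9/5*e56
Summing the partial products and collecting blades:
Answer: 49/3 - 21/50*e13 + 14/15*e14 - 7/30*e15 - 41/10*e16 - 21/25*e23 + 28/15*e24 - 7/15*e25 - 41/5*e26 + 112/75*e34 - 14/15*e35 - 209/25*e36 + 56/45*e45 + 4*e46 + 67/15*e56
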